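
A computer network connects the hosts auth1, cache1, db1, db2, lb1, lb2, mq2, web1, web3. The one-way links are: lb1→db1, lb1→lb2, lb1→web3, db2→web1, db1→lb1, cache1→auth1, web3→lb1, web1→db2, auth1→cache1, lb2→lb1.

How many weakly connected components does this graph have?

From auth1: component {auth1, cache1}.
From db1: component {db1, lb1, lb2, web3}.
From db2: component {db2, web1}.
From mq2: component {mq2}.
That's 4 components.

4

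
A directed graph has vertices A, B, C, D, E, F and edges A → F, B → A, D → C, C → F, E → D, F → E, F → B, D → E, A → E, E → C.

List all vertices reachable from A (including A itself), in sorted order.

Start at A.
Its neighbours: E, F.
Then their neighbours: B, C, D.
Every vertex is now reached.

A, B, C, D, E, F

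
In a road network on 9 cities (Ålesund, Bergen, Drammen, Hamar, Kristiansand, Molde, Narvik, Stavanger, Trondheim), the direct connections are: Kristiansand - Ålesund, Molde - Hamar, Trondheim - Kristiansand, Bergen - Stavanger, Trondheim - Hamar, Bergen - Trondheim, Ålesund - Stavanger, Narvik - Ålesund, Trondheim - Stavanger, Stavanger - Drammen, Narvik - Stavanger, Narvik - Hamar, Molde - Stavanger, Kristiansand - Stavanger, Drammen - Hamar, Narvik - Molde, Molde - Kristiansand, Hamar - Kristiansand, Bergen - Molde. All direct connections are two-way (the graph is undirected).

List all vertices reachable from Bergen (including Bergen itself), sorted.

Ålesund, Bergen, Drammen, Hamar, Kristiansand, Molde, Narvik, Stavanger, Trondheim

Start at Bergen.
Its neighbours: Molde, Stavanger, Trondheim.
Then their neighbours: Ålesund, Drammen, Hamar, Kristiansand, Narvik.
Every vertex is now reached.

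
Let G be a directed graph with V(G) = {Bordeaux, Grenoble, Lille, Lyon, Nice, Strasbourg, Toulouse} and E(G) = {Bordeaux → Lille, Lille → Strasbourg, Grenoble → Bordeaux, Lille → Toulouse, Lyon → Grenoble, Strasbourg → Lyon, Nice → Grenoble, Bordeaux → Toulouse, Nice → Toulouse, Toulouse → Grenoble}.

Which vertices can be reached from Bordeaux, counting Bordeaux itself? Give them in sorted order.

Start at Bordeaux.
Its neighbours: Lille, Toulouse.
Then their neighbours: Grenoble, Strasbourg.
Then next layer: Lyon.
Nothing further is reachable.

Bordeaux, Grenoble, Lille, Lyon, Strasbourg, Toulouse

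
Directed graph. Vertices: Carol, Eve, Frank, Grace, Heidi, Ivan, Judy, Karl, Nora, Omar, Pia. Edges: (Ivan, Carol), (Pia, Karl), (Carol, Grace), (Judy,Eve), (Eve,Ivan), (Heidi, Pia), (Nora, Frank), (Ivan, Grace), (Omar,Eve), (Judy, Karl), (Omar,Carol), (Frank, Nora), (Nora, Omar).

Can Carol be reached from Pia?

No

Explore from Pia.
Distance 1: reach Karl.
The search from Pia is exhausted; no directed path reaches Carol.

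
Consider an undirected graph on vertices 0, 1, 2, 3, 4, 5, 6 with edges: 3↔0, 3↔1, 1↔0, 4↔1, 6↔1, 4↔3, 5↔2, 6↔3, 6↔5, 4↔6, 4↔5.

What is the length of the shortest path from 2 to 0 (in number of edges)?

Distance 0: 2.
Distance 1: 5.
Distance 2: 4, 6.
Distance 3: 1, 3.
Distance 4: 0 — contains 0.

4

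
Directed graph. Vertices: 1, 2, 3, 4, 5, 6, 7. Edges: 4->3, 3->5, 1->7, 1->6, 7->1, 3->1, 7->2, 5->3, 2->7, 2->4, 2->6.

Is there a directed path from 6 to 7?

No

6 has no outgoing edges, so nothing is reachable from it.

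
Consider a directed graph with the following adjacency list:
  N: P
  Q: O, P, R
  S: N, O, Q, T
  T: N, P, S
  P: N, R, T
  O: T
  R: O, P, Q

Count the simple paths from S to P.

S→N→P
S→O→T→N→P
S→O→T→P
S→Q→O→T→N→P
S→Q→O→T→P
S→Q→P
S→Q→R→O→T→N→P
S→Q→R→O→T→P
S→Q→R→P
S→T→N→P
S→T→P

11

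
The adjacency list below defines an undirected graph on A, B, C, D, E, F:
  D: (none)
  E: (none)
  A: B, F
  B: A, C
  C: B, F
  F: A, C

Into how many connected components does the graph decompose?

From A: component {A, B, C, F}.
From D: component {D}.
From E: component {E}.
That's 3 components.

3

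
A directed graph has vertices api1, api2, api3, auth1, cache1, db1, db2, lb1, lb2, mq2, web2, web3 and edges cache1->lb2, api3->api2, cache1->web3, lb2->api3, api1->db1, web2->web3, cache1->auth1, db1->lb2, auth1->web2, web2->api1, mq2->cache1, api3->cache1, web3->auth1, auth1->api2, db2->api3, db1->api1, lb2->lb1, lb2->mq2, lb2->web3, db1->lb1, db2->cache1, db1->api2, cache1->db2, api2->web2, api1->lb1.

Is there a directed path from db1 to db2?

Explore from db1.
Distance 1: reach api1, api2, lb1, lb2.
Distance 2: reach api3, mq2, web2, web3.
Distance 3: reach auth1, cache1.
Distance 4: reach db2.
Found db2.

Yes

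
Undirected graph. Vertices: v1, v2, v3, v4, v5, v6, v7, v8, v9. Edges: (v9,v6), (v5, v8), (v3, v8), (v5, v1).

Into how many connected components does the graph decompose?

5

From v1: component {v1, v3, v5, v8}.
From v2: component {v2}.
From v4: component {v4}.
From v6: component {v6, v9}.
From v7: component {v7}.
That's 5 components.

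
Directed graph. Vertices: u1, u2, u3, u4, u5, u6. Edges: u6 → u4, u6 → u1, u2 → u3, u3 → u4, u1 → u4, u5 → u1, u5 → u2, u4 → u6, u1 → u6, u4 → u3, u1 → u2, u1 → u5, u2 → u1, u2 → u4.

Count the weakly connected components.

1

From u1: component {u1, u2, u3, u4, u5, u6}.
That's 1 component.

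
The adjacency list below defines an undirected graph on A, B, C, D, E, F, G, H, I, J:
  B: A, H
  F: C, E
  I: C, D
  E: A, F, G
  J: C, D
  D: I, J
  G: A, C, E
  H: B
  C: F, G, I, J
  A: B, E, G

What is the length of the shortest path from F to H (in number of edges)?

4

Distance 0: F.
Distance 1: C, E.
Distance 2: A, G, I, J.
Distance 3: B, D.
Distance 4: H — contains H.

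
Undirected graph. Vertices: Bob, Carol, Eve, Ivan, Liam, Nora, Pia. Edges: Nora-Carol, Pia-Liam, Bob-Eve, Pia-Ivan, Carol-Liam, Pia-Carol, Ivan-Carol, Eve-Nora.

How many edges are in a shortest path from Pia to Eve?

Distance 0: Pia.
Distance 1: Carol, Ivan, Liam.
Distance 2: Nora.
Distance 3: Eve — contains Eve.

3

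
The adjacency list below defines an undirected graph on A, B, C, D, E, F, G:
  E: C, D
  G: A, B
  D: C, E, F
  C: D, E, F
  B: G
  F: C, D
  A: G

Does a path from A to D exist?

No

Explore from A.
Distance 1: reach G.
Distance 2: reach B.
The search is exhausted without reaching D; it lies in a different component.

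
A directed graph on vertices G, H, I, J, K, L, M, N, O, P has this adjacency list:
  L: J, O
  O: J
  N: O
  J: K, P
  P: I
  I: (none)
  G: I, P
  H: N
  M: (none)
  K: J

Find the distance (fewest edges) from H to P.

4

Distance 0: H.
Distance 1: N.
Distance 2: O.
Distance 3: J.
Distance 4: K, P — contains P.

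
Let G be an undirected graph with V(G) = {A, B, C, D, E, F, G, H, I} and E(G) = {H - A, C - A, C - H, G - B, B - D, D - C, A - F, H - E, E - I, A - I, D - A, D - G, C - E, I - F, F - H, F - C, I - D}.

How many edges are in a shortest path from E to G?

3

Distance 0: E.
Distance 1: C, H, I.
Distance 2: A, D, F.
Distance 3: B, G — contains G.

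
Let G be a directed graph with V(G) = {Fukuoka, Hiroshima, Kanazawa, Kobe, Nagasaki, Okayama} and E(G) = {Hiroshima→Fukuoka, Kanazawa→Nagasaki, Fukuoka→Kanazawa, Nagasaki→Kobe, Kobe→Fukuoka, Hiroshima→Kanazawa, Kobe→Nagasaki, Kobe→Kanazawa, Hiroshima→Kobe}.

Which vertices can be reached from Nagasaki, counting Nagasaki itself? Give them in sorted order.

Fukuoka, Kanazawa, Kobe, Nagasaki

Start at Nagasaki.
Its neighbours: Kobe.
Then their neighbours: Fukuoka, Kanazawa.
Nothing further is reachable.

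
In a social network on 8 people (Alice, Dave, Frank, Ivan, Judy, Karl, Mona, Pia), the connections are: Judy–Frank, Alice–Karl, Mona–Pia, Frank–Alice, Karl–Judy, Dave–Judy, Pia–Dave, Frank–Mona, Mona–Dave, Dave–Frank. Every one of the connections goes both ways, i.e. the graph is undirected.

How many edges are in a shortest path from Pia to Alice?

Distance 0: Pia.
Distance 1: Dave, Mona.
Distance 2: Frank, Judy.
Distance 3: Alice, Karl — contains Alice.

3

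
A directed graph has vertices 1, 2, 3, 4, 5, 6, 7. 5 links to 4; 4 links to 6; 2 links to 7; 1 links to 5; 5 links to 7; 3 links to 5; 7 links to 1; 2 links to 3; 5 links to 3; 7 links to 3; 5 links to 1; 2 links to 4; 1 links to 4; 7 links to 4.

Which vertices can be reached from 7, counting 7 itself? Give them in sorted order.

1, 3, 4, 5, 6, 7

Start at 7.
Its neighbours: 1, 3, 4.
Then their neighbours: 5, 6.
Nothing further is reachable.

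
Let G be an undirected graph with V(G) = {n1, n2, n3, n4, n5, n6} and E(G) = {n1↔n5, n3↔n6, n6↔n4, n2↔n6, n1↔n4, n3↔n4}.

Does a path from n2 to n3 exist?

Explore from n2.
Distance 1: reach n6.
Distance 2: reach n3, n4.
Found n3.

Yes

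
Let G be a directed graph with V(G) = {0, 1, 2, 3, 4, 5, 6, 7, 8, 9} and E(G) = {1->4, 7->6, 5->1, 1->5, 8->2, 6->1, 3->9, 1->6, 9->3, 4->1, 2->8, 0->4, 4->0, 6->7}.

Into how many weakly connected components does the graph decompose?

3

From 0: component {0, 1, 4, 5, 6, 7}.
From 2: component {2, 8}.
From 3: component {3, 9}.
That's 3 components.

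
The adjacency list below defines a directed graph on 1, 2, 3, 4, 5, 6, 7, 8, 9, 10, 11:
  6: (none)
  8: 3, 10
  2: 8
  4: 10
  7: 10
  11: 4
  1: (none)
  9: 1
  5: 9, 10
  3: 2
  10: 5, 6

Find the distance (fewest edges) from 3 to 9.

Distance 0: 3.
Distance 1: 2.
Distance 2: 8.
Distance 3: 10.
Distance 4: 5, 6.
Distance 5: 9 — contains 9.

5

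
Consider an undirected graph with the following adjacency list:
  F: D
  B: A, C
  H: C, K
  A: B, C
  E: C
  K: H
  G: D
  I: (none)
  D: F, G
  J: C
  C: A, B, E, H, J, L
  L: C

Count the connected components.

From A: component {A, B, C, E, H, J, K, L}.
From D: component {D, F, G}.
From I: component {I}.
That's 3 components.

3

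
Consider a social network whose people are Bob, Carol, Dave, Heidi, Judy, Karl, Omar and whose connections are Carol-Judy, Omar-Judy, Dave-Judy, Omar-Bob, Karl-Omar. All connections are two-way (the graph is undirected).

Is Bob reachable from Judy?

Explore from Judy.
Distance 1: reach Carol, Dave, Omar.
Distance 2: reach Bob, Karl.
Found Bob.

Yes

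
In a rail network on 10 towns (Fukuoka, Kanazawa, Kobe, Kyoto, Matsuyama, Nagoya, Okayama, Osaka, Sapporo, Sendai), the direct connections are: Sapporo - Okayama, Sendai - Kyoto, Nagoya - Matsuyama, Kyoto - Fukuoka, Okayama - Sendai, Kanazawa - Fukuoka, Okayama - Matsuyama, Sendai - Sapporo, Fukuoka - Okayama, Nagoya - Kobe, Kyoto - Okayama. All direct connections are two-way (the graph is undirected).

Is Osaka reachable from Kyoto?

Explore from Kyoto.
Distance 1: reach Fukuoka, Okayama, Sendai.
Distance 2: reach Kanazawa, Matsuyama, Sapporo.
Distance 3: reach Nagoya.
Distance 4: reach Kobe.
The search is exhausted without reaching Osaka; it lies in a different component.

No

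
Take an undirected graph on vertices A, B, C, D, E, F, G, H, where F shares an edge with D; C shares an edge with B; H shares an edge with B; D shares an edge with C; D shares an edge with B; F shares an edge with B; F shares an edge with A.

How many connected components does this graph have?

From A: component {A, B, C, D, F, H}.
From E: component {E}.
From G: component {G}.
That's 3 components.

3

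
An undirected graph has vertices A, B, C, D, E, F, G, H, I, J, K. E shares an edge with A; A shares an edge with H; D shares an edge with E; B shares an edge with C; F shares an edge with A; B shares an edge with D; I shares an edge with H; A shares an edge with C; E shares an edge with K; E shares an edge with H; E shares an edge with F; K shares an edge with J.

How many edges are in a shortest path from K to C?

Distance 0: K.
Distance 1: E, J.
Distance 2: A, D, F, H.
Distance 3: B, C, I — contains C.

3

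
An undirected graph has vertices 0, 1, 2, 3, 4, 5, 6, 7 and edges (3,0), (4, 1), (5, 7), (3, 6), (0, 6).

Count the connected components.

From 0: component {0, 3, 6}.
From 1: component {1, 4}.
From 2: component {2}.
From 5: component {5, 7}.
That's 4 components.

4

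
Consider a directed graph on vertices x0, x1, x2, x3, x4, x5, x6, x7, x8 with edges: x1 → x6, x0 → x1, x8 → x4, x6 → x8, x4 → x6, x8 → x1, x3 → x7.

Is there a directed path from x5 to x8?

x5 has no outgoing edges, so nothing is reachable from it.

No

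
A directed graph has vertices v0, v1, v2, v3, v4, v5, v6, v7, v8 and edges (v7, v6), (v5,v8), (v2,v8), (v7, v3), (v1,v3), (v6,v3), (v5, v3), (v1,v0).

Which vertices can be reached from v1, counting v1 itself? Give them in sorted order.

v0, v1, v3

Start at v1.
Its neighbours: v0, v3.
Nothing further is reachable.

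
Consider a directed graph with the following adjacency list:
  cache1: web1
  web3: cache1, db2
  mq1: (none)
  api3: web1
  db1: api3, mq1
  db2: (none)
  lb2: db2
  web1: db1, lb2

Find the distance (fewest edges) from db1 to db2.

Distance 0: db1.
Distance 1: api3, mq1.
Distance 2: web1.
Distance 3: lb2.
Distance 4: db2 — contains db2.

4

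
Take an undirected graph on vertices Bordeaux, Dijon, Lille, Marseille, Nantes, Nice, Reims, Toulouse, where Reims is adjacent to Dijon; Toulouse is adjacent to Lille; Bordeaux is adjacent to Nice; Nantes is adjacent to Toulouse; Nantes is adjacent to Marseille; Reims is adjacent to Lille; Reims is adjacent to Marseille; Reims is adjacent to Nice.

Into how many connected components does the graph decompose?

From Bordeaux: component {Bordeaux, Dijon, Lille, Marseille, Nantes, Nice, Reims, Toulouse}.
That's 1 component.

1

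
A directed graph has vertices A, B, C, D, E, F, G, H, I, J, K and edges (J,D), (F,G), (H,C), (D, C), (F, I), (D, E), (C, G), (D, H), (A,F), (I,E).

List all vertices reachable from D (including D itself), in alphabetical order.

Start at D.
Its neighbours: C, E, H.
Then their neighbours: G.
Nothing further is reachable.

C, D, E, G, H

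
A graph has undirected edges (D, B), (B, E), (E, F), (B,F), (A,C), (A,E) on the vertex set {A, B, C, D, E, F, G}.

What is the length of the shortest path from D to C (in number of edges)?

4

Distance 0: D.
Distance 1: B.
Distance 2: E, F.
Distance 3: A.
Distance 4: C — contains C.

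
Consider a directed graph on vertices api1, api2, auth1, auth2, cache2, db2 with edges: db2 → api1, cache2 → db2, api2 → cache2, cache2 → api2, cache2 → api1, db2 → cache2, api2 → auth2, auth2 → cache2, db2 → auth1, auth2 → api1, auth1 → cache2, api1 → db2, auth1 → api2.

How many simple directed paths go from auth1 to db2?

8

auth1→api2→auth2→api1→db2
auth1→api2→auth2→cache2→api1→db2
auth1→api2→auth2→cache2→db2
auth1→api2→cache2→api1→db2
auth1→api2→cache2→db2
auth1→cache2→api1→db2
auth1→cache2→api2→auth2→api1→db2
auth1→cache2→db2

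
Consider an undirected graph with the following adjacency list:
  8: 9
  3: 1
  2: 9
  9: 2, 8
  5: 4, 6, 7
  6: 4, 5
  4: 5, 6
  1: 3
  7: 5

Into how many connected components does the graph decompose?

3

From 1: component {1, 3}.
From 2: component {2, 8, 9}.
From 4: component {4, 5, 6, 7}.
That's 3 components.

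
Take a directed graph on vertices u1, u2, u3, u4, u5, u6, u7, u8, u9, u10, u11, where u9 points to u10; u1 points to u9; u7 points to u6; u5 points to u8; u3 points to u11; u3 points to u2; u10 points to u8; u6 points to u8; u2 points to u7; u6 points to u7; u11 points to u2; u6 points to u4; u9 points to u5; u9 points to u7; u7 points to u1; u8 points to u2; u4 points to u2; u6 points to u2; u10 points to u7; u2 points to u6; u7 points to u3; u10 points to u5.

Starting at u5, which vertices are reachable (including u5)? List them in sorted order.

u1, u2, u3, u4, u5, u6, u7, u8, u9, u10, u11

Start at u5.
Its neighbours: u8.
Then their neighbours: u2.
Then next layer: u6, u7.
Then next layer: u1, u3, u4.
Then next layer: u9, u11.
Then next layer: u10.
Every vertex is now reached.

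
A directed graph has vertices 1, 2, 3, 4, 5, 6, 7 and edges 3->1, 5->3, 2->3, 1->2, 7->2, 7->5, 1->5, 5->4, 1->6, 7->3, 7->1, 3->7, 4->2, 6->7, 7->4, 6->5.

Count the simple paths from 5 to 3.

5→3
5→4→2→3

2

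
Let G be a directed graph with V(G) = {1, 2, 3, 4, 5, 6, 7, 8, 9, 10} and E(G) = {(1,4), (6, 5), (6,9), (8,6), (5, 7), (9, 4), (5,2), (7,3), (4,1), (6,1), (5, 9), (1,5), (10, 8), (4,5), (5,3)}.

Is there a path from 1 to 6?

No

Explore from 1.
Distance 1: reach 4, 5.
Distance 2: reach 2, 3, 7, 9.
The search from 1 is exhausted; no directed path reaches 6.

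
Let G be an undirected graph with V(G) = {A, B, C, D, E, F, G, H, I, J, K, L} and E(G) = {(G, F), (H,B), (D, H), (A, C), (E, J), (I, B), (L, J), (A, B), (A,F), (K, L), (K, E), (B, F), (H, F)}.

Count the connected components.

From A: component {A, B, C, D, F, G, H, I}.
From E: component {E, J, K, L}.
That's 2 components.

2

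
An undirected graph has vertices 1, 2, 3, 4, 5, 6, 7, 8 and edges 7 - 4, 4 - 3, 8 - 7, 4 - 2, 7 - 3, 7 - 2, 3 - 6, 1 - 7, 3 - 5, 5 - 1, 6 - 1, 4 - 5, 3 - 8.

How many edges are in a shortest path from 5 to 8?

2

Distance 0: 5.
Distance 1: 1, 3, 4.
Distance 2: 2, 6, 7, 8 — contains 8.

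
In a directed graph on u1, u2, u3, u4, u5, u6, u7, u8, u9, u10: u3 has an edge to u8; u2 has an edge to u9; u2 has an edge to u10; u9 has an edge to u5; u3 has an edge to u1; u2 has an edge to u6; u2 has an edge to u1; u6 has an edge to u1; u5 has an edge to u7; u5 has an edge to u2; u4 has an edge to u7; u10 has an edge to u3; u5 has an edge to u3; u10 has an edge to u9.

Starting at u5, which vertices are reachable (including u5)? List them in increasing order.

Start at u5.
Its neighbours: u2, u3, u7.
Then their neighbours: u1, u6, u8, u9, u10.
Nothing further is reachable.

u1, u2, u3, u5, u6, u7, u8, u9, u10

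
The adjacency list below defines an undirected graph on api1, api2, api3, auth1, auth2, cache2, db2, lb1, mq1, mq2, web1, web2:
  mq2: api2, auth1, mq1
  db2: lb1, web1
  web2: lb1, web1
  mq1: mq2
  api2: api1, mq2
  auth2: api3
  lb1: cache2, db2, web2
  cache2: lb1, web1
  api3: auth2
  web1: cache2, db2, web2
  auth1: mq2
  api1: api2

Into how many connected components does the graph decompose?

3

From api1: component {api1, api2, auth1, mq1, mq2}.
From api3: component {api3, auth2}.
From cache2: component {cache2, db2, lb1, web1, web2}.
That's 3 components.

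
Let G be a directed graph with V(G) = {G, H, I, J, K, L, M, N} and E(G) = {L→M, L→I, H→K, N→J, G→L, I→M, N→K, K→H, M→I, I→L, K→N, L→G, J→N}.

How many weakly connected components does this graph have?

From G: component {G, I, L, M}.
From H: component {H, J, K, N}.
That's 2 components.

2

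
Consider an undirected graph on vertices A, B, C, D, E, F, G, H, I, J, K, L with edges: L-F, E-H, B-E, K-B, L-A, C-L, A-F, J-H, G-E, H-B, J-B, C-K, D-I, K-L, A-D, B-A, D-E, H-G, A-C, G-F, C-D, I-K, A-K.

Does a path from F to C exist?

Explore from F.
Distance 1: reach A, G, L.
Distance 2: reach B, C, D, E, H, K.
Found C.

Yes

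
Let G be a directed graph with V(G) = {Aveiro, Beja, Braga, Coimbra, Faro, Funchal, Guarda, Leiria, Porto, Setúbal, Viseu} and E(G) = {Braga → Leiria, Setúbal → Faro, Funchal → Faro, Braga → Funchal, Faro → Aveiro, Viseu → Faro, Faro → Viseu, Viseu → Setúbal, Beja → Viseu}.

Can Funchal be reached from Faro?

Explore from Faro.
Distance 1: reach Aveiro, Viseu.
Distance 2: reach Setúbal.
The search from Faro is exhausted; no directed path reaches Funchal.

No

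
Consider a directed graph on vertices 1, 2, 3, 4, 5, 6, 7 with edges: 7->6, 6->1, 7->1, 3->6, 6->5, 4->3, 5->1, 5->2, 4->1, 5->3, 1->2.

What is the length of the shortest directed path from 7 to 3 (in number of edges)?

Distance 0: 7.
Distance 1: 1, 6.
Distance 2: 2, 5.
Distance 3: 3 — contains 3.

3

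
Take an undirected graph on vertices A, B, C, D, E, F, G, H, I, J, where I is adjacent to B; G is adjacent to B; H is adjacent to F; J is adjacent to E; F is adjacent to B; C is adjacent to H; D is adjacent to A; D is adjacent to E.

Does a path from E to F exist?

No

Explore from E.
Distance 1: reach D, J.
Distance 2: reach A.
The search is exhausted without reaching F; it lies in a different component.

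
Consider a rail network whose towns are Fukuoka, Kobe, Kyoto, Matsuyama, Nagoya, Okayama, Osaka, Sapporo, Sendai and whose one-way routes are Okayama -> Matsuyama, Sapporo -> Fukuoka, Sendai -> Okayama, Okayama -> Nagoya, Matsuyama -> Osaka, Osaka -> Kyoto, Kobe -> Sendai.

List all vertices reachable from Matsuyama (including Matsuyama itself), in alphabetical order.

Start at Matsuyama.
Its neighbours: Osaka.
Then their neighbours: Kyoto.
Nothing further is reachable.

Kyoto, Matsuyama, Osaka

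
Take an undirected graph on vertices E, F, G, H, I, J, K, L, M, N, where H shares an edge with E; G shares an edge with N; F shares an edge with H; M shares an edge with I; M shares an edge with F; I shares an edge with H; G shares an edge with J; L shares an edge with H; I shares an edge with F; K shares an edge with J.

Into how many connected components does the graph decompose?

2

From E: component {E, F, H, I, L, M}.
From G: component {G, J, K, N}.
That's 2 components.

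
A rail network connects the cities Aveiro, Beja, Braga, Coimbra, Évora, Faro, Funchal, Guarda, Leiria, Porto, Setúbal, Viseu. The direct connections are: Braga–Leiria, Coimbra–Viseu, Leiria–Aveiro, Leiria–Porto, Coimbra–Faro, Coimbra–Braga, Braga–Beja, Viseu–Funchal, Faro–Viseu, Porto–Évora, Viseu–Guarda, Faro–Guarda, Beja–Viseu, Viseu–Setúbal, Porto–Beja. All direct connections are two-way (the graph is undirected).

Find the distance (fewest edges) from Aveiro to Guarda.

Distance 0: Aveiro.
Distance 1: Leiria.
Distance 2: Braga, Porto.
Distance 3: Beja, Coimbra, Évora.
Distance 4: Faro, Viseu.
Distance 5: Funchal, Guarda, Setúbal — contains Guarda.

5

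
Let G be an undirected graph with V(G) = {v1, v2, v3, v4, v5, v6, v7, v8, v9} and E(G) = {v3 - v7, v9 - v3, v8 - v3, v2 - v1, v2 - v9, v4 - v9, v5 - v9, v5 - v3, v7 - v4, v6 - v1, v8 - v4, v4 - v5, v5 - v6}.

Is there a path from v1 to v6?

Yes

Explore from v1.
Distance 1: reach v2, v6.
Found v6.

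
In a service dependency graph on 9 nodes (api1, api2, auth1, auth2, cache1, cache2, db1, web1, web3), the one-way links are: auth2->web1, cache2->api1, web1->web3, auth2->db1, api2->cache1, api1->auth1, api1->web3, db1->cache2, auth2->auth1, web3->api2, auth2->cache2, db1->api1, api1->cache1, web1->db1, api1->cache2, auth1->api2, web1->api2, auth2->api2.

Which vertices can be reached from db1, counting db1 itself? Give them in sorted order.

api1, api2, auth1, cache1, cache2, db1, web3

Start at db1.
Its neighbours: api1, cache2.
Then their neighbours: auth1, cache1, web3.
Then next layer: api2.
Nothing further is reachable.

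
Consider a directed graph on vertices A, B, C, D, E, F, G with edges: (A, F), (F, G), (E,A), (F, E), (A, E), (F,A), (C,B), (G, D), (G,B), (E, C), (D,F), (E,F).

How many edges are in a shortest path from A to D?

Distance 0: A.
Distance 1: E, F.
Distance 2: C, G.
Distance 3: B, D — contains D.

3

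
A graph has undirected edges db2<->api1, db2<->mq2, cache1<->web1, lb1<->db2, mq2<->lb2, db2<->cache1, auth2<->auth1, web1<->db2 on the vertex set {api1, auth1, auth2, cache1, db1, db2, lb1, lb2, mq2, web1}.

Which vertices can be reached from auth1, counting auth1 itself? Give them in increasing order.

Start at auth1.
Its neighbours: auth2.
Nothing further is reachable.

auth1, auth2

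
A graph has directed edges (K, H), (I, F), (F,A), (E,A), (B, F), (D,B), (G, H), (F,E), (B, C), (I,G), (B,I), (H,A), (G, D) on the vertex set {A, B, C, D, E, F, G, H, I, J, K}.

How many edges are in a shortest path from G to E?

Distance 0: G.
Distance 1: D, H.
Distance 2: A, B.
Distance 3: C, F, I.
Distance 4: E — contains E.

4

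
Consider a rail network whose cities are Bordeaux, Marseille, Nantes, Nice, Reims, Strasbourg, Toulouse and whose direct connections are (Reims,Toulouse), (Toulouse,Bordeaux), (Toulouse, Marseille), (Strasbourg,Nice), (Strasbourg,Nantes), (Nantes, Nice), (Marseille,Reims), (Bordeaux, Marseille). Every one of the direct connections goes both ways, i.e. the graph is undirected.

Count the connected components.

From Bordeaux: component {Bordeaux, Marseille, Reims, Toulouse}.
From Nantes: component {Nantes, Nice, Strasbourg}.
That's 2 components.

2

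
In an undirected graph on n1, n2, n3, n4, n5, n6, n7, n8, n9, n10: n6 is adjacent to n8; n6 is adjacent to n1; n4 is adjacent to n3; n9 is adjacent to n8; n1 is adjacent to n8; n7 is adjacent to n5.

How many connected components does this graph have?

5

From n1: component {n1, n6, n8, n9}.
From n2: component {n2}.
From n3: component {n3, n4}.
From n5: component {n5, n7}.
From n10: component {n10}.
That's 5 components.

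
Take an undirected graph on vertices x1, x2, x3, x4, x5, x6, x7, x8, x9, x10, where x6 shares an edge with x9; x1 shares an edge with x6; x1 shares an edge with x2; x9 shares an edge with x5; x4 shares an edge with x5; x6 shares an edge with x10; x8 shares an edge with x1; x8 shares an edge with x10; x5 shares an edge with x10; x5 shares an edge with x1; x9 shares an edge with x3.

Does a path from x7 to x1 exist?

x7 has no edges, so nothing is reachable from it.

No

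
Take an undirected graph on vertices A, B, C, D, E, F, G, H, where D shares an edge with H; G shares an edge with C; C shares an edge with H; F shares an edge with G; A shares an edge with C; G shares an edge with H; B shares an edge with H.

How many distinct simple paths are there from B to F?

2

B–H–C–G–F
B–H–G–F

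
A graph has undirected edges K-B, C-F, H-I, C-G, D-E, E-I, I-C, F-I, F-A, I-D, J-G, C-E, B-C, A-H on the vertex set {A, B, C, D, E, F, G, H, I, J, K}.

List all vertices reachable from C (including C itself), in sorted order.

Start at C.
Its neighbours: B, E, F, G, I.
Then their neighbours: A, D, H, J, K.
Every vertex is now reached.

A, B, C, D, E, F, G, H, I, J, K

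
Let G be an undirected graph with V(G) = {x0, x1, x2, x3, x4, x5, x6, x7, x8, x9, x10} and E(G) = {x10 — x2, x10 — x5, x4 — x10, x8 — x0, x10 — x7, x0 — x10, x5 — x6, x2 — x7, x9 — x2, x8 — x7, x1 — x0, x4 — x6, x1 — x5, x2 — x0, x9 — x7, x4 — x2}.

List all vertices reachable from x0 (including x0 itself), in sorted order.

x0, x1, x2, x4, x5, x6, x7, x8, x9, x10

Start at x0.
Its neighbours: x1, x2, x8, x10.
Then their neighbours: x4, x5, x7, x9.
Then next layer: x6.
Nothing further is reachable.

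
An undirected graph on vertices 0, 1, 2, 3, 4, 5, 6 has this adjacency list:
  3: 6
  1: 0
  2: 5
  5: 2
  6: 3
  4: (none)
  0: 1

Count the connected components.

From 0: component {0, 1}.
From 2: component {2, 5}.
From 3: component {3, 6}.
From 4: component {4}.
That's 4 components.

4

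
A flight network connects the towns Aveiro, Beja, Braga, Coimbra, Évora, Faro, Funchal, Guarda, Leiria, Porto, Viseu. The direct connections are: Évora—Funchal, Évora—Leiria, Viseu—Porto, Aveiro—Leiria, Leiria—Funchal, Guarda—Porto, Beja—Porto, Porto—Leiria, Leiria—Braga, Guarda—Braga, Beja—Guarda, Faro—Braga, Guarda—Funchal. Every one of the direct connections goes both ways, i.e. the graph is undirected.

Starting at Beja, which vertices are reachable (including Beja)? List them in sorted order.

Start at Beja.
Its neighbours: Guarda, Porto.
Then their neighbours: Braga, Funchal, Leiria, Viseu.
Then next layer: Aveiro, Évora, Faro.
Nothing further is reachable.

Aveiro, Beja, Braga, Évora, Faro, Funchal, Guarda, Leiria, Porto, Viseu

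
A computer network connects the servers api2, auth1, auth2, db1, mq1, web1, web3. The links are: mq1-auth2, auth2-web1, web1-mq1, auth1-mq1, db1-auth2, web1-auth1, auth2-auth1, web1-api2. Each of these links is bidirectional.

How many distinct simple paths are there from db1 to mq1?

5

db1–auth2–auth1–mq1
db1–auth2–auth1–web1–mq1
db1–auth2–mq1
db1–auth2–web1–auth1–mq1
db1–auth2–web1–mq1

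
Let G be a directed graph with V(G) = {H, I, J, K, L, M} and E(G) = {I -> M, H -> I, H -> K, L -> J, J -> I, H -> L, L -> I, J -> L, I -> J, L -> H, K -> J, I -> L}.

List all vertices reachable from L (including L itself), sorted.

H, I, J, K, L, M

Start at L.
Its neighbours: H, I, J.
Then their neighbours: K, M.
Every vertex is now reached.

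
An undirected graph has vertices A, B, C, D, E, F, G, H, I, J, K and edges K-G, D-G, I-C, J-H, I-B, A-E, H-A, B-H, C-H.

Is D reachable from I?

Explore from I.
Distance 1: reach B, C.
Distance 2: reach H.
Distance 3: reach A, J.
Distance 4: reach E.
The search is exhausted without reaching D; it lies in a different component.

No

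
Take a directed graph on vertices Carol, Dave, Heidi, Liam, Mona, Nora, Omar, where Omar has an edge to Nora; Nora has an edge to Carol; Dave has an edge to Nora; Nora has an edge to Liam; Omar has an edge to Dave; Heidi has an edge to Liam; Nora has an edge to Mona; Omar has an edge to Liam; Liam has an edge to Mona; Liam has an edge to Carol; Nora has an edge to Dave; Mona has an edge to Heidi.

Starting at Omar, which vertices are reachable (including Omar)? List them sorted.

Start at Omar.
Its neighbours: Dave, Liam, Nora.
Then their neighbours: Carol, Mona.
Then next layer: Heidi.
Every vertex is now reached.

Carol, Dave, Heidi, Liam, Mona, Nora, Omar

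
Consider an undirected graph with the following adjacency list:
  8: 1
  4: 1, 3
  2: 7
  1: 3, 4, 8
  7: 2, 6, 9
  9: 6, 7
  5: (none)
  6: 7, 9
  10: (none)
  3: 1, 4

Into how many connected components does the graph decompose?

4

From 1: component {1, 3, 4, 8}.
From 2: component {2, 6, 7, 9}.
From 5: component {5}.
From 10: component {10}.
That's 4 components.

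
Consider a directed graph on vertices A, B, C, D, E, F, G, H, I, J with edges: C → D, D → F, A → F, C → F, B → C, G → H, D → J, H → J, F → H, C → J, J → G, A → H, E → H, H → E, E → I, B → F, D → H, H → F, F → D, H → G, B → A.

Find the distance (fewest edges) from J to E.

Distance 0: J.
Distance 1: G.
Distance 2: H.
Distance 3: E, F — contains E.

3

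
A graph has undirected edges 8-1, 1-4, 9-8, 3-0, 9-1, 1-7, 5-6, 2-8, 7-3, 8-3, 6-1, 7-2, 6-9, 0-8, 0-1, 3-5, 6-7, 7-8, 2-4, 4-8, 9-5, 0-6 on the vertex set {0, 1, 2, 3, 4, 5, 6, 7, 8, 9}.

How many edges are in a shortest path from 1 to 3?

2

Distance 0: 1.
Distance 1: 0, 4, 6, 7, 8, 9.
Distance 2: 2, 3, 5 — contains 3.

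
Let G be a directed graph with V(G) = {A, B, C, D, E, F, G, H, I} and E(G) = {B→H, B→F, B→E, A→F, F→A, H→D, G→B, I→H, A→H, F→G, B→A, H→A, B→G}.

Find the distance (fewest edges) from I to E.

Distance 0: I.
Distance 1: H.
Distance 2: A, D.
Distance 3: F.
Distance 4: G.
Distance 5: B.
Distance 6: E — contains E.

6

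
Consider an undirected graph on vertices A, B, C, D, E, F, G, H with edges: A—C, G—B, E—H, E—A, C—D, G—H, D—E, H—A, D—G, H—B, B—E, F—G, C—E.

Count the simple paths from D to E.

14

D–C–A–E
D–C–A–H–B–E
D–C–A–H–E
D–C–A–H–G–B–E
D–C–E
D–E
D–G–B–E
D–G–B–H–A–C–E
D–G–B–H–A–E
D–G–B–H–E
D–G–H–A–C–E
D–G–H–A–E
D–G–H–B–E
D–G–H–E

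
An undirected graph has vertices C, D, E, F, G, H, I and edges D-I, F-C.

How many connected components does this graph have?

5

From C: component {C, F}.
From D: component {D, I}.
From E: component {E}.
From G: component {G}.
From H: component {H}.
That's 5 components.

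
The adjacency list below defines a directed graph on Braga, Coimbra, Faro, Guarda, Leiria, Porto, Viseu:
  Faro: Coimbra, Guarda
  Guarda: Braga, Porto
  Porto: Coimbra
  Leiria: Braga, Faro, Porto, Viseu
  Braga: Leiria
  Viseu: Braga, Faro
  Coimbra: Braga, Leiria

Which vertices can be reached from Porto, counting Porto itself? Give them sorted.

Braga, Coimbra, Faro, Guarda, Leiria, Porto, Viseu

Start at Porto.
Its neighbours: Coimbra.
Then their neighbours: Braga, Leiria.
Then next layer: Faro, Viseu.
Then next layer: Guarda.
Every vertex is now reached.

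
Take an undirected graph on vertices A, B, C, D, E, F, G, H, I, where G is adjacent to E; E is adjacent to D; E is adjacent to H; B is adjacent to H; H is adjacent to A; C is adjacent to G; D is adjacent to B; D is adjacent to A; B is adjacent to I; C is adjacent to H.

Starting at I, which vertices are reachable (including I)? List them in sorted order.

A, B, C, D, E, G, H, I

Start at I.
Its neighbours: B.
Then their neighbours: D, H.
Then next layer: A, C, E.
Then next layer: G.
Nothing further is reachable.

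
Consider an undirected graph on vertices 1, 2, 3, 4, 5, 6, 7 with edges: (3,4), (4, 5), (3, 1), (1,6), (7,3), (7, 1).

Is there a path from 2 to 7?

2 has no edges, so nothing is reachable from it.

No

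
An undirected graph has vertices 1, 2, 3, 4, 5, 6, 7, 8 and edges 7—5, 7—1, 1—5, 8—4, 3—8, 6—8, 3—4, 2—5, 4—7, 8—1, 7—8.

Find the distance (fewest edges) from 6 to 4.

Distance 0: 6.
Distance 1: 8.
Distance 2: 1, 3, 4, 7 — contains 4.

2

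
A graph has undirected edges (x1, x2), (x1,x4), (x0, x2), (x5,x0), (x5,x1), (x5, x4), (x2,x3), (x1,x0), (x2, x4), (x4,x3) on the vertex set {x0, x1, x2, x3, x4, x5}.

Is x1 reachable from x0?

Yes

Explore from x0.
Distance 1: reach x1, x2, x5.
Found x1.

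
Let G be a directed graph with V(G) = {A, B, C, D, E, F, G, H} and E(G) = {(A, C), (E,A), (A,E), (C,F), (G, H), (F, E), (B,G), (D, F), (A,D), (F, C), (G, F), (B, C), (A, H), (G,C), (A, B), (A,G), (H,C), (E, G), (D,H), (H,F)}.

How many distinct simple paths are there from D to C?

D→F→C
D→F→E→A→B→C
D→F→E→A→B→G→C
D→F→E→A→B→G→H→C
D→F→E→A→C
D→F→E→A→G→C
D→F→E→A→G→H→C
D→F→E→A→H→C
... and 9 more.

17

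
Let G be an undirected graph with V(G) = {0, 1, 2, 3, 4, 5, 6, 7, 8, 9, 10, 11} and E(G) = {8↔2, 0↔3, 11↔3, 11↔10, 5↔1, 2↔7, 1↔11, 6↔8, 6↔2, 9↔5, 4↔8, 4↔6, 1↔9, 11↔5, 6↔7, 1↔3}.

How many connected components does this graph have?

2

From 0: component {0, 1, 3, 5, 9, 10, 11}.
From 2: component {2, 4, 6, 7, 8}.
That's 2 components.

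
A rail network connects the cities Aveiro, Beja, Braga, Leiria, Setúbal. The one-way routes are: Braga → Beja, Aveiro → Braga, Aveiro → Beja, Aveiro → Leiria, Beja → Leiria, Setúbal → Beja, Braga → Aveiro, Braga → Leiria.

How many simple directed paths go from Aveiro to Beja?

Aveiro→Beja
Aveiro→Braga→Beja

2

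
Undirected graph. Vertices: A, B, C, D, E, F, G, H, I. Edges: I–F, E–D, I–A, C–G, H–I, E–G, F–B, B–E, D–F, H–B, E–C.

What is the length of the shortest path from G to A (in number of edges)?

Distance 0: G.
Distance 1: C, E.
Distance 2: B, D.
Distance 3: F, H.
Distance 4: I.
Distance 5: A — contains A.

5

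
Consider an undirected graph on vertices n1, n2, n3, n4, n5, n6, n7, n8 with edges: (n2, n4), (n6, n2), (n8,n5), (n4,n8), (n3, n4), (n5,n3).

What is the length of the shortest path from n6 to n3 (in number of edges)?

3

Distance 0: n6.
Distance 1: n2.
Distance 2: n4.
Distance 3: n3, n8 — contains n3.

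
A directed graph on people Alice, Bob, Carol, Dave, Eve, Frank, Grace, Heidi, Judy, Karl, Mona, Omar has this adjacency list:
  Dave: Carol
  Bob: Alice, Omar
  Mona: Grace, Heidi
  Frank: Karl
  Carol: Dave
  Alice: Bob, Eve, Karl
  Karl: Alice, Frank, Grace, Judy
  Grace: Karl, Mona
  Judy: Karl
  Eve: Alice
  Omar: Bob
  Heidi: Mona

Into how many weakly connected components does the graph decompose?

2

From Alice: component {Alice, Bob, Eve, Frank, Grace, Heidi, Judy, Karl, Mona, Omar}.
From Carol: component {Carol, Dave}.
That's 2 components.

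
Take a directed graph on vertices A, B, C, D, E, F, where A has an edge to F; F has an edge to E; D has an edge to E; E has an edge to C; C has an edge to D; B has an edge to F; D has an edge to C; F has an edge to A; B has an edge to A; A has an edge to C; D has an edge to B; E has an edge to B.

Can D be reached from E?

Explore from E.
Distance 1: reach B, C.
Distance 2: reach A, D, F.
Found D.

Yes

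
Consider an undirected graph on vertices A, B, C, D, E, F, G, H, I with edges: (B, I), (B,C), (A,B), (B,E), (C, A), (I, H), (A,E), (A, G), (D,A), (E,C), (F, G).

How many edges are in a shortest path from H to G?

Distance 0: H.
Distance 1: I.
Distance 2: B.
Distance 3: A, C, E.
Distance 4: D, G — contains G.

4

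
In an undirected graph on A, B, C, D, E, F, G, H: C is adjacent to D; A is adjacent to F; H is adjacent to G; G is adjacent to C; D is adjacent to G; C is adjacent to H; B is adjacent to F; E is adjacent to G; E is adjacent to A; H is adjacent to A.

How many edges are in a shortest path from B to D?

5

Distance 0: B.
Distance 1: F.
Distance 2: A.
Distance 3: E, H.
Distance 4: C, G.
Distance 5: D — contains D.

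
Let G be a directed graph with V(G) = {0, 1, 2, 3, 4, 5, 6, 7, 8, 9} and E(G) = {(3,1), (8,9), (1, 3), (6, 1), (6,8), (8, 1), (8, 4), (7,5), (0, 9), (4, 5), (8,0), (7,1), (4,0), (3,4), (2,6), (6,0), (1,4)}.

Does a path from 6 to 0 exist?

Explore from 6.
Distance 1: reach 0, 1, 8.
Found 0.

Yes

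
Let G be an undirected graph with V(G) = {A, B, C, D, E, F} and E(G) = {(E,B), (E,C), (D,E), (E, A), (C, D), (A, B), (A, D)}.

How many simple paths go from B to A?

4

B–A
B–E–A
B–E–C–D–A
B–E–D–A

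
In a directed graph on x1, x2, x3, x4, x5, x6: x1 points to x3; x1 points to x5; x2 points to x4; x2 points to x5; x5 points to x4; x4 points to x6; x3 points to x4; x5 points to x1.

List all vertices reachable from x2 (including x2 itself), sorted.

Start at x2.
Its neighbours: x4, x5.
Then their neighbours: x1, x6.
Then next layer: x3.
Every vertex is now reached.

x1, x2, x3, x4, x5, x6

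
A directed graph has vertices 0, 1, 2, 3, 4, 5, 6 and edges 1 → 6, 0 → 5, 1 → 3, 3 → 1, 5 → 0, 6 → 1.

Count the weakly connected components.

From 0: component {0, 5}.
From 1: component {1, 3, 6}.
From 2: component {2}.
From 4: component {4}.
That's 4 components.

4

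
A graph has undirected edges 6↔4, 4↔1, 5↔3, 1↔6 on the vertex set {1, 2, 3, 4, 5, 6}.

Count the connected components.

3

From 1: component {1, 4, 6}.
From 2: component {2}.
From 3: component {3, 5}.
That's 3 components.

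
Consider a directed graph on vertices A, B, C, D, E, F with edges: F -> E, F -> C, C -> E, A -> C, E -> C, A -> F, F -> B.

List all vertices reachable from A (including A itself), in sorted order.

Start at A.
Its neighbours: C, F.
Then their neighbours: B, E.
Nothing further is reachable.

A, B, C, E, F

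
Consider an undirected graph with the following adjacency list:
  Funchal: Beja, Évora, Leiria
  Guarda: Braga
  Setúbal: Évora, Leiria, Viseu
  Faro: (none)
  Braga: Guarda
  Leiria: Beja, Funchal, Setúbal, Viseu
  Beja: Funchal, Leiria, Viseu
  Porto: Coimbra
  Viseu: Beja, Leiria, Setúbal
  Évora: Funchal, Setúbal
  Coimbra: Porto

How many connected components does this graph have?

4

From Beja: component {Beja, Évora, Funchal, Leiria, Setúbal, Viseu}.
From Braga: component {Braga, Guarda}.
From Coimbra: component {Coimbra, Porto}.
From Faro: component {Faro}.
That's 4 components.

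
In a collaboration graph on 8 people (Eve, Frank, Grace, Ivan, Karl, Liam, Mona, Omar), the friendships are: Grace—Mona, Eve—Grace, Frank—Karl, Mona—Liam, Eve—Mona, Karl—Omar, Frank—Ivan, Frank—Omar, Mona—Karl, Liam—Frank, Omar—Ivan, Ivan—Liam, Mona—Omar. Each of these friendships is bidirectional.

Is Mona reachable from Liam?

Explore from Liam.
Distance 1: reach Frank, Ivan, Mona.
Found Mona.

Yes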